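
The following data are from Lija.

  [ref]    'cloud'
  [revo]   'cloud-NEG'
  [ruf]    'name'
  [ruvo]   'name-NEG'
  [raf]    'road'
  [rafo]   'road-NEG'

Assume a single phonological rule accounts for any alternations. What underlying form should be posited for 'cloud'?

In [ref] and [revo] the final segment of 'cloud' alternates: [f] ~ [v].
If /f/ were underlying and a rule turned it into [v] before the NEG suffix, 'road' would also alternate; but it has [f] in both [raf] and [rafo].
The underlying segment must be /v/; voiced obstruents become voiceless word-finally, yielding [f] there.
Hence 'cloud' is /rev/ underlyingly.

/rev/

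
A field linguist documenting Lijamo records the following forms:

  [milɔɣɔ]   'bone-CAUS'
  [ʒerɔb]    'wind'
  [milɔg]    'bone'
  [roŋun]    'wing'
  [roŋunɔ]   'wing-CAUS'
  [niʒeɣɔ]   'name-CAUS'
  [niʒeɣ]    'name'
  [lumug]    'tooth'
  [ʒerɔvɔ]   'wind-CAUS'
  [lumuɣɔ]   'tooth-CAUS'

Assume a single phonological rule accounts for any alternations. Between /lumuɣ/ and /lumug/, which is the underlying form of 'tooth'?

The stem for 'tooth' ends in [ɣ] in [lumuɣɔ] but [g] in [lumug].
If /ɣ/ were underlying and a rule turned it into [g] in isolation, 'name' would also alternate; but it has [ɣ] in both [niʒeɣɔ] and [niʒeɣ].
Therefore /g/ is basic and [ɣ] is derived by intervocalic spirantization (voiced stops become fricatives between vowels).

/lumug/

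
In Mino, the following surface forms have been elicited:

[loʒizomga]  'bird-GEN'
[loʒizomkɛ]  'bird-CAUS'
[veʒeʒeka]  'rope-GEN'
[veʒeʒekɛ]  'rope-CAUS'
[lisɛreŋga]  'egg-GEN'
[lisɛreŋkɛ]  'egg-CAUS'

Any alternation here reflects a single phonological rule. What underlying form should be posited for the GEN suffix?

/-ga/

The GEN morpheme has two allomorphs, [-ga] and [-ka].
The CAUS suffix, which begins with [k], is invariant after every stem; so [k] is not altered by any rule here.
The GEN suffix is therefore /-ga/ underlyingly, with post-vocalic devoicing: voiced stops become voiceless after a vowel.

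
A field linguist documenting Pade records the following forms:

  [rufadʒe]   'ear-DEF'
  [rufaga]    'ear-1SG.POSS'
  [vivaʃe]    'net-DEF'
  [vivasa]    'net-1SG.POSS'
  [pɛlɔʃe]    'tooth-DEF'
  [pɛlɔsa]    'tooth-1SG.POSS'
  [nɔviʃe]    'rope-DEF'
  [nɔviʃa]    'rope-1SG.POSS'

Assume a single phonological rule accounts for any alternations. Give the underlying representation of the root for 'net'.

In [vivaʃe] and [vivasa] the final segment of 'net' alternates: [ʃ] ~ [s].
The stem 'rope' ([nɔviʃe], [nɔviʃa]) shows [ʃ] unchanged in both environments, so [ʃ] cannot be basic with [s] derived before the 1SG.POSS suffix.
The alternation reflects palatalization before a front vowel: /g/ and /s/ become palato-alveolar [dʒ] and [ʃ] before a front vowel. /s/ is underlying.

/vivas/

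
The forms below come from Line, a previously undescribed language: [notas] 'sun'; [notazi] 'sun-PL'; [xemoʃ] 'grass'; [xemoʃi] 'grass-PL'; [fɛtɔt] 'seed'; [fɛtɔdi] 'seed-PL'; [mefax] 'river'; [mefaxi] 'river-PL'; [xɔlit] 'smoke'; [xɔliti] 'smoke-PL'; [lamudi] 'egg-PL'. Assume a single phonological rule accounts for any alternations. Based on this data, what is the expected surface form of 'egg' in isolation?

[lamut]

The root 'seed' surfaces as [fɛtɔt] and [fɛtɔdi], with a stem-final [t] ~ [d] alternation.
Compare 'smoke', with invariant [t] in [xɔlit] and [xɔliti]: an analysis with underlying /t/ and a rule producing [d] before the PL suffix would wrongly predict alternation here too.
The underlying segment must be /d/; voiced obstruents become voiceless word-finally, yielding [t] there.
From [lamudi] the stem 'egg' is /lamud/; word-finally this yields [lamut].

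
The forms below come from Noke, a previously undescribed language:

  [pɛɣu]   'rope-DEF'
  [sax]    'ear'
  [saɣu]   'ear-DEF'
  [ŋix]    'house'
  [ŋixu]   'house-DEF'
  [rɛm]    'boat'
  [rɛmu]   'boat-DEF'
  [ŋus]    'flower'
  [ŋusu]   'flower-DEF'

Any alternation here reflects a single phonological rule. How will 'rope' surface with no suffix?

[pɛx]

The stem for 'ear' ends in [x] in [sax] but [ɣ] in [saɣu].
But 'house' keeps [x] in both environments ([ŋix], [ŋixu]), so there is no rule changing /x/ to [ɣ] before the DEF suffix.
The underlying segment must be /ɣ/; voiced obstruents become voiceless word-finally, yielding [x] there.
From [pɛɣu] the stem 'rope' is /pɛɣ/; word-finally this yields [pɛx].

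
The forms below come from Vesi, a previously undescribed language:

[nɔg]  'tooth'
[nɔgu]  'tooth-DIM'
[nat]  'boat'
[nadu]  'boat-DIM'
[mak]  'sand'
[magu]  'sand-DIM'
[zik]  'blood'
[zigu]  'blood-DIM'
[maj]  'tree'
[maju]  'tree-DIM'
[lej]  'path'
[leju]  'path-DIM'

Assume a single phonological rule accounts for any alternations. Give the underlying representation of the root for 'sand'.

The root 'sand' surfaces as [mak] and [magu], with a stem-final [k] ~ [g] alternation.
The stem 'tooth' ([nɔg], [nɔgu]) shows [g] unchanged in both environments, so [g] cannot be basic with [k] derived in isolation.
The alternation reflects intervocalic voicing: voiceless stops become voiced between vowels. /k/ is underlying.

/mak/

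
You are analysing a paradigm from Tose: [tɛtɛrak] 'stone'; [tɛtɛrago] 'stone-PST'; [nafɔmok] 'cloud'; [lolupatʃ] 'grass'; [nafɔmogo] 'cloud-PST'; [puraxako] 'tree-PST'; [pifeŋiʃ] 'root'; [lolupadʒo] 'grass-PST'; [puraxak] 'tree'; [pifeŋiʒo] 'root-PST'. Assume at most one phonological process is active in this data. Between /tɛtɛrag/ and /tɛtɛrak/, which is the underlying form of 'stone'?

'stone' shows [g] ~ [k] at the end of the stem ([tɛtɛrago] vs [tɛtɛrak]).
The stem 'tree' ([puraxako], [puraxak]) shows [k] unchanged in both environments, so [k] cannot be basic with [g] derived before the PST suffix.
Therefore /g/ is basic and [k] is derived by word-final obstruent devoicing (voiced obstruents become voiceless word-finally).

/tɛtɛrag/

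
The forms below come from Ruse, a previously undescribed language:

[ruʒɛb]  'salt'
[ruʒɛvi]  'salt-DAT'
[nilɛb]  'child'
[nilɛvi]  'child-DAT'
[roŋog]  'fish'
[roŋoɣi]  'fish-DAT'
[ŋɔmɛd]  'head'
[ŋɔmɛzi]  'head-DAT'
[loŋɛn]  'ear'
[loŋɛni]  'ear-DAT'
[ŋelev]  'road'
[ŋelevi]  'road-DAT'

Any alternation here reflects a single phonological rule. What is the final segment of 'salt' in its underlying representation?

The root 'salt' surfaces as [ruʒɛb] and [ruʒɛvi], with a stem-final [b] ~ [v] alternation.
The stem 'road' ([ŋelev], [ŋelevi]) shows [v] unchanged in both environments, so [v] cannot be basic with [b] derived in isolation.
Therefore /b/ is basic and [v] is derived by intervocalic spirantization (voiced stops become fricatives between vowels).

/b/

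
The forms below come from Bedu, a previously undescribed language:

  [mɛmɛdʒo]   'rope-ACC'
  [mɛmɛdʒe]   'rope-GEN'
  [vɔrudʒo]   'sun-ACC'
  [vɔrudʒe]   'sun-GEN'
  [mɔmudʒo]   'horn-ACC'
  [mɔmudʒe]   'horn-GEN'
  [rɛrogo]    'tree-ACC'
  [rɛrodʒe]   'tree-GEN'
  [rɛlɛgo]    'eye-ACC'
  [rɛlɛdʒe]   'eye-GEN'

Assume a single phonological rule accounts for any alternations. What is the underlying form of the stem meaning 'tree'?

The root 'tree' surfaces as [rɛrogo] and [rɛrodʒe], with a stem-final [g] ~ [dʒ] alternation.
The stem 'horn' ([mɔmudʒo], [mɔmudʒe]) shows [dʒ] unchanged in both environments, so [dʒ] cannot be basic with [g] derived before the ACC suffix.
The alternation reflects palatalization before a front vowel: /g/ becomes palato-alveolar [dʒ] before a front vowel. /g/ is underlying.

/rɛrog/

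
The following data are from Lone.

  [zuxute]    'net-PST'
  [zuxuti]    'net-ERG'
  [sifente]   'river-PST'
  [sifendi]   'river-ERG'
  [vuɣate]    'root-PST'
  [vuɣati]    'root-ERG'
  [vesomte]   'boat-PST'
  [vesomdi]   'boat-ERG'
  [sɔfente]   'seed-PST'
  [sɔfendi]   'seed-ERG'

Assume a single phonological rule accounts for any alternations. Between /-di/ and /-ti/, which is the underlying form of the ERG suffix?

The ERG suffix surfaces as [-di] and [-ti], depending on the final segment of the stem.
The PST suffix, which begins with [t], is invariant after every stem; so [t] is not altered by any rule here.
The ERG suffix is therefore /-di/ underlyingly, with post-vocalic devoicing: voiced stops become voiceless after a vowel.

/-di/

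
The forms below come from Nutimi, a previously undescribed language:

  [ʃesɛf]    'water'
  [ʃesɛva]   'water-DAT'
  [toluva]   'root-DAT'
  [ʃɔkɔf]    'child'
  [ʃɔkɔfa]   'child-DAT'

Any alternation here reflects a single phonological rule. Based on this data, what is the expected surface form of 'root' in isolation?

[toluf]

The stem for 'water' ends in [f] in [ʃesɛf] but [v] in [ʃesɛva].
If /f/ were underlying and a rule turned it into [v] before the DAT suffix, 'child' would also alternate; but it has [f] in both [ʃɔkɔf] and [ʃɔkɔfa].
So /v/ is underlying, and a rule of word-final obstruent devoicing — voiced obstruents become voiceless word-finally — gives [f].
The one attested form of 'root', [toluva], shows underlying /toluv/. Applying the same rule word-finally gives [toluf].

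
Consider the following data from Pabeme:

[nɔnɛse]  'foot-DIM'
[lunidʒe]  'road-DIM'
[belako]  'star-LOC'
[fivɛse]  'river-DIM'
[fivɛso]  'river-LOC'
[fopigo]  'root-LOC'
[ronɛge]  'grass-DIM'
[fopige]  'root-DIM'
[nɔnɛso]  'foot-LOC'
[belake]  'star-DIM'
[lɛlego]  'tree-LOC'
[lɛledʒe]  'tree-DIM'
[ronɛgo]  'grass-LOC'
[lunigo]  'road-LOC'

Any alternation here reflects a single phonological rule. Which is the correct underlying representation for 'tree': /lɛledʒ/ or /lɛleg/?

The root 'tree' surfaces as [lɛledʒe] and [lɛlego], with a stem-final [dʒ] ~ [g] alternation.
If /g/ were underlying and a rule turned it into [dʒ] before the DIM suffix, 'grass' would also alternate; but it has [g] in both [ronɛge] and [ronɛgo].
The underlying segment must be /dʒ/; palato-alveolar /dʒ/ becomes [g] when no front vowel follows, yielding [g] there.

/lɛledʒ/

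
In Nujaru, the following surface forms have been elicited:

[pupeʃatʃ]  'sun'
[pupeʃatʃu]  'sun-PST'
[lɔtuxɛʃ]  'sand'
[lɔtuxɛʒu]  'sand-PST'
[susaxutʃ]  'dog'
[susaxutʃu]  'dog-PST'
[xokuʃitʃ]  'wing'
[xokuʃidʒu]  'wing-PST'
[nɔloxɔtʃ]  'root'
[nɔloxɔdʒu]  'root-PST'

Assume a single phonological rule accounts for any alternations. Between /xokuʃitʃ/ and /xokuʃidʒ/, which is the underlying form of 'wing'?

/xokuʃidʒ/

In [xokuʃitʃ] and [xokuʃidʒu] the final segment of 'wing' alternates: [tʃ] ~ [dʒ].
Compare 'sun', with invariant [tʃ] in [pupeʃatʃ] and [pupeʃatʃu]: an analysis with underlying /tʃ/ and a rule producing [dʒ] before the PST suffix would wrongly predict alternation here too.
So /dʒ/ is underlying, and a rule of word-final obstruent devoicing — voiced obstruents become voiceless word-finally — gives [tʃ].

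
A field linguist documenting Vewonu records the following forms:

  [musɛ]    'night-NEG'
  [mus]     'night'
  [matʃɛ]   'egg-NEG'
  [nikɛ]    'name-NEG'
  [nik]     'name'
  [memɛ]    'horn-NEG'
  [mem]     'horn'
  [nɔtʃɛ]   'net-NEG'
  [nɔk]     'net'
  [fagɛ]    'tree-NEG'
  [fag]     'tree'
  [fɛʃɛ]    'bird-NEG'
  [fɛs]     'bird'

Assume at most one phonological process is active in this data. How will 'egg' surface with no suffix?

[mak]

In [nɔtʃɛ] and [nɔk] the final segment of 'net' alternates: [tʃ] ~ [k].
If /k/ were underlying and a rule turned it into [tʃ] before the NEG suffix, 'name' would also alternate; but it has [k] in both [nikɛ] and [nik].
The alternation reflects depalatalization: palato-alveolar /tʃ/ and /ʃ/ become [k] and [s] when no front vowel follows. /tʃ/ is underlying.
From [matʃɛ] the stem 'egg' is /matʃ/; when no front vowel follows this yields [mak].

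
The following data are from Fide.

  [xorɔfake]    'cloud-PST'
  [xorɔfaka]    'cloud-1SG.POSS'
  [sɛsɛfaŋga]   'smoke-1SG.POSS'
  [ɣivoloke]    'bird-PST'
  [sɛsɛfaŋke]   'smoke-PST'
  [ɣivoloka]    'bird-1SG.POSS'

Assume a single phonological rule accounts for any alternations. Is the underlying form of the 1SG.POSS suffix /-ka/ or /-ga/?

/-ga/

The 1SG.POSS suffix surfaces as [-ga] and [-ka], depending on the final segment of the stem.
The PST suffix, which begins with [k], is invariant after every stem; so [k] is not altered by any rule here.
The 1SG.POSS suffix is therefore /-ga/ underlyingly, with post-vocalic devoicing: voiced stops become voiceless after a vowel.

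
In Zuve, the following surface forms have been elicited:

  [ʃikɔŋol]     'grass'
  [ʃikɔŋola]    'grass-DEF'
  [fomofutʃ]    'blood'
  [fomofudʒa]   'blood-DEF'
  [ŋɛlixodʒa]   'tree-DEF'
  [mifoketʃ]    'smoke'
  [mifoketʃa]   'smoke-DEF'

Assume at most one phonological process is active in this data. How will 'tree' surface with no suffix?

[ŋɛlixotʃ]

In [fomofutʃ] and [fomofudʒa] the final segment of 'blood' alternates: [tʃ] ~ [dʒ].
The stem 'smoke' ([mifoketʃ], [mifoketʃa]) shows [tʃ] unchanged in both environments, so [tʃ] cannot be basic with [dʒ] derived before the DEF suffix.
The underlying segment must be /dʒ/; voiced obstruents become voiceless word-finally, yielding [tʃ] there.
From [ŋɛlixodʒa] the stem 'tree' is /ŋɛlixodʒ/; word-finally this yields [ŋɛlixotʃ].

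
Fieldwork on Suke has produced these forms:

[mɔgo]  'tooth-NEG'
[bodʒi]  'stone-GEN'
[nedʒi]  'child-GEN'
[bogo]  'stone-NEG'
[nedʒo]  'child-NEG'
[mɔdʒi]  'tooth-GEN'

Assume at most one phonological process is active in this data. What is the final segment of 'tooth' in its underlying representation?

/g/

The stem for 'tooth' ends in [g] in [mɔgo] but [dʒ] in [mɔdʒi].
The stem 'child' ([nedʒo], [nedʒi]) shows [dʒ] unchanged in both environments, so [dʒ] cannot be basic with [g] derived before the NEG suffix.
The underlying segment must be /g/; /g/ becomes palato-alveolar [dʒ] before a front vowel, yielding [dʒ] there.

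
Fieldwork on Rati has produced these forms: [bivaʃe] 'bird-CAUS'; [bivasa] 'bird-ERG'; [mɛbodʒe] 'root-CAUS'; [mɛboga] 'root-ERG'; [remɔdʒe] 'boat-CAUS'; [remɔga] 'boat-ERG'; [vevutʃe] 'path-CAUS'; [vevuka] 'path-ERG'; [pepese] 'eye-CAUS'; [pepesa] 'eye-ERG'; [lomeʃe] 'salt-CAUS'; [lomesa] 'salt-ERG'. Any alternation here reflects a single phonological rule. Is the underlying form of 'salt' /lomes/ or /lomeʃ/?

/lomeʃ/

In [lomeʃe] and [lomesa] the final segment of 'salt' alternates: [ʃ] ~ [s].
The stem 'eye' ([pepese], [pepesa]) shows [s] unchanged in both environments, so [s] cannot be basic with [ʃ] derived before the CAUS suffix.
So /ʃ/ is underlying, and a rule of depalatalization — palato-alveolar /tʃ/, /dʒ/ and /ʃ/ become [k], [g] and [s] when no front vowel follows — gives [s].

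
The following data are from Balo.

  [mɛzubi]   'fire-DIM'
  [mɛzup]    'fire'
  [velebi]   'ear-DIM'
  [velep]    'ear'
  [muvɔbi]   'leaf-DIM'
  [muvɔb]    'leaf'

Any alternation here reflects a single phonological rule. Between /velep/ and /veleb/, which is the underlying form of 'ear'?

/velep/

'ear' shows [b] ~ [p] at the end of the stem ([velebi] vs [velep]).
If /b/ were underlying and a rule turned it into [p] in isolation, 'leaf' would also alternate; but it has [b] in both [muvɔbi] and [muvɔb].
Therefore /p/ is basic and [b] is derived by intervocalic voicing (voiceless stops become voiced between vowels).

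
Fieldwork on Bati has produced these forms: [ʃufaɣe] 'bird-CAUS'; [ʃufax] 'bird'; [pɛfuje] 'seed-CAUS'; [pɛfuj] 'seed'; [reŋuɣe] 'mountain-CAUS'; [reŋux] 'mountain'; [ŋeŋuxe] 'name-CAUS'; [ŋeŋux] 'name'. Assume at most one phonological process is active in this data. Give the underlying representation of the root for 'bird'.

The root 'bird' surfaces as [ʃufaɣe] and [ʃufax], with a stem-final [ɣ] ~ [x] alternation.
But 'name' keeps [x] in both environments ([ŋeŋuxe], [ŋeŋux]), so there is no rule changing /x/ to [ɣ] before the CAUS suffix.
Therefore /ɣ/ is basic and [x] is derived by word-final obstruent devoicing (voiced obstruents become voiceless word-finally).

/ʃufaɣ/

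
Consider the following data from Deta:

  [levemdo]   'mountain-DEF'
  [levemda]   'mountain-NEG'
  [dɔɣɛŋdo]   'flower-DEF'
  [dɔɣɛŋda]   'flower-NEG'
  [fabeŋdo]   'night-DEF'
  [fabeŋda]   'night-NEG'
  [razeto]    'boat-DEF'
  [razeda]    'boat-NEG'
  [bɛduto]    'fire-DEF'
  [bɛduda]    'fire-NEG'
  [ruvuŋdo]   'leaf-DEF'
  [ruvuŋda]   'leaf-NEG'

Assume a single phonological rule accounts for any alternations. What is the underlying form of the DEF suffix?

The DEF morpheme has two allomorphs, [-do] and [-to].
The NEG suffix, which begins with [d], is invariant after every stem; so [d] is not altered by any rule here.
So the underlying form is /-to/, and voiceless stops become voiced after a nasal.

/-to/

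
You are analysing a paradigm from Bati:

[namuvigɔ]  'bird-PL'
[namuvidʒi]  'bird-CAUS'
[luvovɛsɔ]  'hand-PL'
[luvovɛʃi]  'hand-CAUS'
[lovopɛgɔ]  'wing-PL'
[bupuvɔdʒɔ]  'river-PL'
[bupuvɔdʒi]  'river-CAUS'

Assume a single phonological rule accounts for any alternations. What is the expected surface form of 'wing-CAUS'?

'bird' shows [g] ~ [dʒ] at the end of the stem ([namuvigɔ] vs [namuvidʒi]).
The stem 'river' ([bupuvɔdʒɔ], [bupuvɔdʒi]) shows [dʒ] unchanged in both environments, so [dʒ] cannot be basic with [g] derived before the PL suffix.
The alternation reflects palatalization before a front vowel: /g/ and /s/ become palato-alveolar [dʒ] and [ʃ] before a front vowel. /g/ is underlying.
From [lovopɛgɔ] the stem 'wing' is /lovopɛg/; before a front vowel this yields [lovopɛdʒi].

[lovopɛdʒi]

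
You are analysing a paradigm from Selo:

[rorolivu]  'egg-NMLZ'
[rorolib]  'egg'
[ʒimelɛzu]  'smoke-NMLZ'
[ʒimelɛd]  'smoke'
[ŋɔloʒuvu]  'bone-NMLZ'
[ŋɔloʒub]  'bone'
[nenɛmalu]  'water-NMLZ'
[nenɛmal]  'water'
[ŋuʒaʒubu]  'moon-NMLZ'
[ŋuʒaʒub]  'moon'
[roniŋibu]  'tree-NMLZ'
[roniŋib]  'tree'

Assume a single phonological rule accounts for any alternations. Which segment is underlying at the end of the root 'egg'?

'egg' shows [v] ~ [b] at the end of the stem ([rorolivu] vs [rorolib]).
The stem 'tree' ([roniŋibu], [roniŋib]) shows [b] unchanged in both environments, so [b] cannot be basic with [v] derived before the NMLZ suffix.
The alternation reflects word-final hardening: voiced fricatives become stops word-finally. /v/ is underlying.

/v/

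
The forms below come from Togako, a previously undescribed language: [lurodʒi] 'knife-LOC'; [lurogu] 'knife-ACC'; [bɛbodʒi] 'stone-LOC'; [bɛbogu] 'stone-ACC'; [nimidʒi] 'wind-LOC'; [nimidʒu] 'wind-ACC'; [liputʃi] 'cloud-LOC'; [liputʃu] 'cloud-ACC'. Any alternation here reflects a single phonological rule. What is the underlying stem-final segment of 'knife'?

/g/

In [lurodʒi] and [lurogu] the final segment of 'knife' alternates: [dʒ] ~ [g].
Compare 'wind', with invariant [dʒ] in [nimidʒi] and [nimidʒu]: an analysis with underlying /dʒ/ and a rule producing [g] before the ACC suffix would wrongly predict alternation here too.
The alternation reflects palatalization before a front vowel: /g/ becomes palato-alveolar [dʒ] before a front vowel. /g/ is underlying.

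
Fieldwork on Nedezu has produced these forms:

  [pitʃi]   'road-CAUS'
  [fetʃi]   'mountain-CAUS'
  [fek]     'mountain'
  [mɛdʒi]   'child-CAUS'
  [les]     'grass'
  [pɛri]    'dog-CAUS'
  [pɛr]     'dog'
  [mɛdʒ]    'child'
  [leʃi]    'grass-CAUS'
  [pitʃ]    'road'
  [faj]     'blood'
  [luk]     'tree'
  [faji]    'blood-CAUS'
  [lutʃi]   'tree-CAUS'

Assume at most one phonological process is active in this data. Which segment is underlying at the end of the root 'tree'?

/k/

'tree' shows [tʃ] ~ [k] at the end of the stem ([lutʃi] vs [luk]).
The stem 'road' ([pitʃi], [pitʃ]) shows [tʃ] unchanged in both environments, so [tʃ] cannot be basic with [k] derived in isolation.
The underlying segment must be /k/; /k/ and /s/ become palato-alveolar [tʃ] and [ʃ] before a front vowel, yielding [tʃ] there.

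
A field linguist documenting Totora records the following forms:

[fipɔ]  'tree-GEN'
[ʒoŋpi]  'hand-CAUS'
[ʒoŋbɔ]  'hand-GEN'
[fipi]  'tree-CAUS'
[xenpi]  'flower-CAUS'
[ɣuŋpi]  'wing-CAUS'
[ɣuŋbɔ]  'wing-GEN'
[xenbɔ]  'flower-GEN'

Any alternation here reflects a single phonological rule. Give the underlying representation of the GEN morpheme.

/-bɔ/

The GEN suffix surfaces as [-bɔ] and [-pɔ], depending on the final segment of the stem.
By contrast the CAUS suffix keeps its initial [p] throughout — that segment must be underlying.
So the underlying form is /-bɔ/, and voiced stops become voiceless after a vowel.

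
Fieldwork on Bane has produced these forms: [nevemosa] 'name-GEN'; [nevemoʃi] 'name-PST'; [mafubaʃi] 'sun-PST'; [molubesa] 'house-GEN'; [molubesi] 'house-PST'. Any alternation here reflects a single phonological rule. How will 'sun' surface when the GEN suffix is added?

In [nevemosa] and [nevemoʃi] the final segment of 'name' alternates: [s] ~ [ʃ].
But 'house' keeps [s] in both environments ([molubesa], [molubesi]), so there is no rule changing /s/ to [ʃ] before the PST suffix.
So /ʃ/ is underlying, and a rule of depalatalization — palato-alveolar /ʃ/ becomes [s] when no front vowel follows — gives [s].
The one attested form of 'sun', [mafubaʃi], shows underlying /mafubaʃ/. Applying the same rule when no front vowel follows gives [mafubasa].

[mafubasa]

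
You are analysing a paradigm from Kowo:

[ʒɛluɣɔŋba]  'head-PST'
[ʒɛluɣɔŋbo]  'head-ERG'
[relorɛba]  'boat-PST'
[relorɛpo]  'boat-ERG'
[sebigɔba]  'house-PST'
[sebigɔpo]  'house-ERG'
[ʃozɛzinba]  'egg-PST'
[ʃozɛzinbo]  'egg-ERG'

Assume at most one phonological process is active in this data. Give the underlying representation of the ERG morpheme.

The ERG suffix surfaces as [-bo] and [-po], depending on the final segment of the stem.
By contrast the PST suffix keeps its initial [b] throughout — that segment must be underlying.
The ERG suffix is therefore /-po/ underlyingly, with post-nasal voicing: voiceless stops become voiced after a nasal.

/-po/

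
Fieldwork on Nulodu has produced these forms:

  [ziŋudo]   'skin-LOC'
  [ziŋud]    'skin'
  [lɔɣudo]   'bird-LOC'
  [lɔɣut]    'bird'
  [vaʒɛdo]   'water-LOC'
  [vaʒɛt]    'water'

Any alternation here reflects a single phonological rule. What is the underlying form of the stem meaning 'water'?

The stem for 'water' ends in [d] in [vaʒɛdo] but [t] in [vaʒɛt].
Compare 'skin', with invariant [d] in [ziŋudo] and [ziŋud]: an analysis with underlying /d/ and a rule producing [t] in isolation would wrongly predict alternation here too.
The underlying segment must be /t/; voiceless stops become voiced between vowels, yielding [d] there.
The underlying form of 'water' is therefore /vaʒɛt/.

/vaʒɛt/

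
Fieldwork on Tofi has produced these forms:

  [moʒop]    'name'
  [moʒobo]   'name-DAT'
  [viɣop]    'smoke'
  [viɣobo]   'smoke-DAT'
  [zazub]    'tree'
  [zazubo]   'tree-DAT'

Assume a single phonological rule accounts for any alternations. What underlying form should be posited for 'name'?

/moʒop/

In [moʒop] and [moʒobo] the final segment of 'name' alternates: [p] ~ [b].
But 'tree' keeps [b] in both environments ([zazub], [zazubo]), so there is no rule changing /b/ to [p] in isolation.
The alternation reflects intervocalic voicing: voiceless stops become voiced between vowels. /p/ is underlying.
So 'name' = /moʒop/.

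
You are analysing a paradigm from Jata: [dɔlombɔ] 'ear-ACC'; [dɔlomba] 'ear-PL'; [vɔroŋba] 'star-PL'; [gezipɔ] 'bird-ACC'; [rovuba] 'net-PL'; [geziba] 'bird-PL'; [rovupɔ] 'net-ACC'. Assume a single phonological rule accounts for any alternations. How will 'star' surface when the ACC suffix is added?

[vɔroŋbɔ]

The ACC morpheme has two allomorphs, [-bɔ] and [-pɔ].
By contrast the PL suffix keeps its initial [b] throughout — that segment must be underlying.
The ACC suffix is therefore /-pɔ/ underlyingly, with post-nasal voicing: voiceless stops become voiced after a nasal.
After 'star', which ends in a nasal, the suffix surfaces as [-bɔ], giving [vɔroŋbɔ].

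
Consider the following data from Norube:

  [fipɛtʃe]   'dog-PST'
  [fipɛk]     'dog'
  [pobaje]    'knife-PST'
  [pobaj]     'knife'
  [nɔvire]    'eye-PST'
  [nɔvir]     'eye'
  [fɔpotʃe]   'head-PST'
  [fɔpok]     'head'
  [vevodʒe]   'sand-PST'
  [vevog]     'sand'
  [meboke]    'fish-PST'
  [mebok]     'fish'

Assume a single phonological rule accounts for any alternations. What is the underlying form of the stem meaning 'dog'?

In [fipɛtʃe] and [fipɛk] the final segment of 'dog' alternates: [tʃ] ~ [k].
If /k/ were underlying and a rule turned it into [tʃ] before the PST suffix, 'fish' would also alternate; but it has [k] in both [meboke] and [mebok].
The underlying segment must be /tʃ/; palato-alveolar /tʃ/ and /dʒ/ become [k] and [g] when no front vowel follows, yielding [k] there.
So 'dog' = /fipɛtʃ/.

/fipɛtʃ/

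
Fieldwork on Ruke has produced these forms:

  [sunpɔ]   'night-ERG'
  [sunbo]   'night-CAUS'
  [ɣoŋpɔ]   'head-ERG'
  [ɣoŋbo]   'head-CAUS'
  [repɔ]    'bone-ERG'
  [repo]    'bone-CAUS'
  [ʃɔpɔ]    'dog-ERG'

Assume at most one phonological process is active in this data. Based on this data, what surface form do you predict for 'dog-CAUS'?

The CAUS suffix surfaces as [-bo] and [-po], depending on the final segment of the stem.
By contrast the ERG suffix keeps its initial [p] throughout — that segment must be underlying.
The CAUS suffix is therefore /-bo/ underlyingly, with post-vocalic devoicing: voiced stops become voiceless after a vowel.
After 'dog', which ends in a vowel, the suffix surfaces as [-po], giving [ʃɔpo].

[ʃɔpo]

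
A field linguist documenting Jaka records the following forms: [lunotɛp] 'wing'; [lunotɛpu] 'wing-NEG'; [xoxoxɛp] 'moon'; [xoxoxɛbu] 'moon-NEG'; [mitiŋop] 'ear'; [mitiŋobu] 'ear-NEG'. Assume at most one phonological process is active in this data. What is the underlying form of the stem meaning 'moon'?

In [xoxoxɛp] and [xoxoxɛbu] the final segment of 'moon' alternates: [p] ~ [b].
Compare 'wing', with invariant [p] in [lunotɛp] and [lunotɛpu]: an analysis with underlying /p/ and a rule producing [b] before the NEG suffix would wrongly predict alternation here too.
Therefore /b/ is basic and [p] is derived by word-final obstruent devoicing (voiced obstruents become voiceless word-finally).
The underlying form of 'moon' is therefore /xoxoxɛb/.

/xoxoxɛb/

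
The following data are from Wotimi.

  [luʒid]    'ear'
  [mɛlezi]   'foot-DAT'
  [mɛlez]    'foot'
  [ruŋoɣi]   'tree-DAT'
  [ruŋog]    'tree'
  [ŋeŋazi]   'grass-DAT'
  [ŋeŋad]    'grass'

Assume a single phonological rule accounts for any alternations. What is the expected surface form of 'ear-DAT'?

[luʒizi]

In [ŋeŋazi] and [ŋeŋad] the final segment of 'grass' alternates: [z] ~ [d].
If /z/ were underlying and a rule turned it into [d] in isolation, 'foot' would also alternate; but it has [z] in both [mɛlezi] and [mɛlez].
Therefore /d/ is basic and [z] is derived by intervocalic spirantization (voiced stops become fricatives between vowels).
The one attested form of 'ear', [luʒid], shows underlying /luʒid/. Applying the same rule between vowels gives [luʒizi].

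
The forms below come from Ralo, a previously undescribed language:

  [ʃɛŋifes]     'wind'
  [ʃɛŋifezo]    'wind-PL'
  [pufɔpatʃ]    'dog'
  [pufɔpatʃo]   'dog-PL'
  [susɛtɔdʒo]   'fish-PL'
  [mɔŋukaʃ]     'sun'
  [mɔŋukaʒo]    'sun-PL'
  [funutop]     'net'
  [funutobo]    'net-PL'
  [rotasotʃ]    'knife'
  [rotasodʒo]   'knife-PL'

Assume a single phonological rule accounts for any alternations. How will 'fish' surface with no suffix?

In [rotasotʃ] and [rotasodʒo] the final segment of 'knife' alternates: [tʃ] ~ [dʒ].
If /tʃ/ were underlying and a rule turned it into [dʒ] before the PL suffix, 'dog' would also alternate; but it has [tʃ] in both [pufɔpatʃ] and [pufɔpatʃo].
Therefore /dʒ/ is basic and [tʃ] is derived by word-final obstruent devoicing (voiced obstruents become voiceless word-finally).
The one attested form of 'fish', [susɛtɔdʒo], shows underlying /susɛtɔdʒ/. Applying the same rule word-finally gives [susɛtɔtʃ].

[susɛtɔtʃ]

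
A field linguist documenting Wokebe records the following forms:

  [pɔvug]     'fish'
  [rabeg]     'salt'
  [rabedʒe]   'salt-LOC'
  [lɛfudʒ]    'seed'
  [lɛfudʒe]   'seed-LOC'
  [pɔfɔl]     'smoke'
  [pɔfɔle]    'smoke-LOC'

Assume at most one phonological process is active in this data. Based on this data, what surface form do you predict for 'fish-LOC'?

In [rabeg] and [rabedʒe] the final segment of 'salt' alternates: [g] ~ [dʒ].
Compare 'seed', with invariant [dʒ] in [lɛfudʒ] and [lɛfudʒe]: an analysis with underlying /dʒ/ and a rule producing [g] in isolation would wrongly predict alternation here too.
The underlying segment must be /g/; /g/ becomes palato-alveolar [dʒ] before a front vowel, yielding [dʒ] there.
The one attested form of 'fish', [pɔvug], shows underlying /pɔvug/. Applying the same rule before a front vowel gives [pɔvudʒe].

[pɔvudʒe]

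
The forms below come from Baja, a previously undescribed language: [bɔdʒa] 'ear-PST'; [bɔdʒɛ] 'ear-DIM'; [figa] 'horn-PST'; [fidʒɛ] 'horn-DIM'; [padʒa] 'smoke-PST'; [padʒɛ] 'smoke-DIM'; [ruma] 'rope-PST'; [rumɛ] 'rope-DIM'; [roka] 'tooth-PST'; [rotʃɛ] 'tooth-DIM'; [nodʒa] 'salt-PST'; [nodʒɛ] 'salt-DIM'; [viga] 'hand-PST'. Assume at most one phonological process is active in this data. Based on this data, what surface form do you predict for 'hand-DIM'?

[vidʒɛ]

In [figa] and [fidʒɛ] the final segment of 'horn' alternates: [g] ~ [dʒ].
If /dʒ/ were underlying and a rule turned it into [g] before the PST suffix, 'smoke' would also alternate; but it has [dʒ] in both [padʒa] and [padʒɛ].
Therefore /g/ is basic and [dʒ] is derived by palatalization before a front vowel (/k/ and /g/ become palato-alveolar [tʃ] and [dʒ] before a front vowel).
The one attested form of 'hand', [viga], shows underlying /vig/. Applying the same rule before a front vowel gives [vidʒɛ].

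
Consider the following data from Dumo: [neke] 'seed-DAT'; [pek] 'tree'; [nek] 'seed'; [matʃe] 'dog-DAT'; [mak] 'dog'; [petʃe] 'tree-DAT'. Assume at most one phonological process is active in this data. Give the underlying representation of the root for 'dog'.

'dog' shows [tʃ] ~ [k] at the end of the stem ([matʃe] vs [mak]).
Compare 'seed', with invariant [k] in [neke] and [nek]: an analysis with underlying /k/ and a rule producing [tʃ] before the DAT suffix would wrongly predict alternation here too.
So /tʃ/ is underlying, and a rule of depalatalization — palato-alveolar /tʃ/ becomes [k] when no front vowel follows — gives [k].
Hence 'dog' is /matʃ/ underlyingly.

/matʃ/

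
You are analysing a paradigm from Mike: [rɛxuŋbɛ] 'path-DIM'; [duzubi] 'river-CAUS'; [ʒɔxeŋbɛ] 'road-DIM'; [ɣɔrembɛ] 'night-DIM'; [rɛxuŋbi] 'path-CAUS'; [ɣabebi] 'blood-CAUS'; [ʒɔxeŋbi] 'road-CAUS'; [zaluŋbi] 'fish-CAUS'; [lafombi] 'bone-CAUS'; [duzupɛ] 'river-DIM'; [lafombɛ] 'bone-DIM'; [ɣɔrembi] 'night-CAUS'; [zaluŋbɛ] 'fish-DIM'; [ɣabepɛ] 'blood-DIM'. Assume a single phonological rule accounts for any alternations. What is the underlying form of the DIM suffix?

The DIM suffix surfaces as [-bɛ] and [-pɛ], depending on the final segment of the stem.
The CAUS suffix, which begins with [b], is invariant after every stem; so [b] is not altered by any rule here.
So the underlying form is /-pɛ/, and voiceless stops become voiced after a nasal.

/-pɛ/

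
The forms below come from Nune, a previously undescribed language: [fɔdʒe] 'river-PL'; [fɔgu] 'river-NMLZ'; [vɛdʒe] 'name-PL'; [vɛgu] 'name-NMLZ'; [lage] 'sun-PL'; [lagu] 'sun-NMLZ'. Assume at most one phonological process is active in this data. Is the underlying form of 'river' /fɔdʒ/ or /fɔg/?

The stem for 'river' ends in [dʒ] in [fɔdʒe] but [g] in [fɔgu].
The stem 'sun' ([lage], [lagu]) shows [g] unchanged in both environments, so [g] cannot be basic with [dʒ] derived before the PL suffix.
Therefore /dʒ/ is basic and [g] is derived by depalatalization (palato-alveolar /dʒ/ becomes [g] when no front vowel follows).

/fɔdʒ/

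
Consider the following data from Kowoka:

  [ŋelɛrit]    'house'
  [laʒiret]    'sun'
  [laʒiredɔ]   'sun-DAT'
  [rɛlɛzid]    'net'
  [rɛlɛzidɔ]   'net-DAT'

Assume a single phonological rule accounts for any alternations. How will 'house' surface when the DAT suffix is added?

[ŋelɛridɔ]

The stem for 'sun' ends in [t] in [laʒiret] but [d] in [laʒiredɔ].
But 'net' keeps [d] in both environments ([rɛlɛzid], [rɛlɛzidɔ]), so there is no rule changing /d/ to [t] in isolation.
The alternation reflects intervocalic voicing: voiceless stops become voiced between vowels. /t/ is underlying.
The one attested form of 'house', [ŋelɛrit], shows underlying /ŋelɛrit/. Applying the same rule between vowels gives [ŋelɛridɔ].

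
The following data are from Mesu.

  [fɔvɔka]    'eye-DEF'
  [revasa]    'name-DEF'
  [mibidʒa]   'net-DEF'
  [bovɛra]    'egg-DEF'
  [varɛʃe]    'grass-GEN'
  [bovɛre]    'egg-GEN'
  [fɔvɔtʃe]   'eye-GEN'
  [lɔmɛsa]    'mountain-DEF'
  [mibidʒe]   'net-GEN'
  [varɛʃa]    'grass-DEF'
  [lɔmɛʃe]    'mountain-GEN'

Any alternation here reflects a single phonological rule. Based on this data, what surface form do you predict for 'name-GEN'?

[revaʃe]

In [lɔmɛʃe] and [lɔmɛsa] the final segment of 'mountain' alternates: [ʃ] ~ [s].
Compare 'grass', with invariant [ʃ] in [varɛʃe] and [varɛʃa]: an analysis with underlying /ʃ/ and a rule producing [s] before the DEF suffix would wrongly predict alternation here too.
The underlying segment must be /s/; /k/ and /s/ become palato-alveolar [tʃ] and [ʃ] before a front vowel, yielding [ʃ] there.
From [revasa] the stem 'name' is /revas/; before a front vowel this yields [revaʃe].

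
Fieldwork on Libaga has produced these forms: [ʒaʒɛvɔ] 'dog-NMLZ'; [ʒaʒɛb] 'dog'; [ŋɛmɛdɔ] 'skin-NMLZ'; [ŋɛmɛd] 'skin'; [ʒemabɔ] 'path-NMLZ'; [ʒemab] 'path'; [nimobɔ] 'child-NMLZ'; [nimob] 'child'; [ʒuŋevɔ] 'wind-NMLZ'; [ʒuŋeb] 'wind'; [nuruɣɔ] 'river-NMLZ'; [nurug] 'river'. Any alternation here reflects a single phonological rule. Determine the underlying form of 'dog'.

/ʒaʒɛv/

The root 'dog' surfaces as [ʒaʒɛvɔ] and [ʒaʒɛb], with a stem-final [v] ~ [b] alternation.
Compare 'child', with invariant [b] in [nimobɔ] and [nimob]: an analysis with underlying /b/ and a rule producing [v] before the NMLZ suffix would wrongly predict alternation here too.
The underlying segment must be /v/; voiced fricatives become stops word-finally, yielding [b] there.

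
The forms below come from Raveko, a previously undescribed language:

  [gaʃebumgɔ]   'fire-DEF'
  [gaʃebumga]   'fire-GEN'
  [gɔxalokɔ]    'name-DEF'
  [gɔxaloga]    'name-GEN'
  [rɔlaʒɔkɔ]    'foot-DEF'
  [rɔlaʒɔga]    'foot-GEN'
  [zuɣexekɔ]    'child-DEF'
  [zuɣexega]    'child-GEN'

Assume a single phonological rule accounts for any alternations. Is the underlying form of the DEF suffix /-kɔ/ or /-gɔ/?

/-kɔ/

The DEF morpheme has two allomorphs, [-gɔ] and [-kɔ].
The GEN suffix, which begins with [g], is invariant after every stem; so [g] is not altered by any rule here.
The DEF suffix is therefore /-kɔ/ underlyingly, with post-nasal voicing: voiceless stops become voiced after a nasal.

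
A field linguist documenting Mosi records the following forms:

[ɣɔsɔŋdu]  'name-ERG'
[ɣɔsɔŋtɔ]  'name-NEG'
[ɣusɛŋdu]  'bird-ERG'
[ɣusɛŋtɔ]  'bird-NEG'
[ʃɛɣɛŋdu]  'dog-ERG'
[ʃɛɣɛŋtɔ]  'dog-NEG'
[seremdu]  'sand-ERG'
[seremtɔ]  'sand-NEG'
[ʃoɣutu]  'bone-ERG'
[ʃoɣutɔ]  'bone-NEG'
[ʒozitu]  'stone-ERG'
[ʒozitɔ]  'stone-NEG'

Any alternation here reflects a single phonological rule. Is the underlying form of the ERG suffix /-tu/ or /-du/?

The ERG suffix surfaces as [-du] and [-tu], depending on the final segment of the stem.
The NEG suffix, which begins with [t], is invariant after every stem; so [t] is not altered by any rule here.
The ERG suffix is therefore /-du/ underlyingly, with post-vocalic devoicing: voiced stops become voiceless after a vowel.

/-du/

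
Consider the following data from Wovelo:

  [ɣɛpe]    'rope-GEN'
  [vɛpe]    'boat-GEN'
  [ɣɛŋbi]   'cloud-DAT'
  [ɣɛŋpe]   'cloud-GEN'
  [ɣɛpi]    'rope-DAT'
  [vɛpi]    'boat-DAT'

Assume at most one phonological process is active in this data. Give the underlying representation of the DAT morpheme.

/-bi/

The DAT suffix surfaces as [-bi] and [-pi], depending on the final segment of the stem.
By contrast the GEN suffix keeps its initial [p] throughout — that segment must be underlying.
The DAT suffix is therefore /-bi/ underlyingly, with post-vocalic devoicing: voiced stops become voiceless after a vowel.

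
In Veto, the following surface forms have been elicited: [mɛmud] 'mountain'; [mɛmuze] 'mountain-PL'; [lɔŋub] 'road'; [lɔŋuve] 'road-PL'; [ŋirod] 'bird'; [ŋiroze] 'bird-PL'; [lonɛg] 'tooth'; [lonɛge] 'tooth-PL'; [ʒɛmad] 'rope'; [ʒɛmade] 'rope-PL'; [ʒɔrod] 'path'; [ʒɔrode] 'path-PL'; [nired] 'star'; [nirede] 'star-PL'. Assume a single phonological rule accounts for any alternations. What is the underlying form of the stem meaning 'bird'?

'bird' shows [d] ~ [z] at the end of the stem ([ŋirod] vs [ŋiroze]).
But 'rope' keeps [d] in both environments ([ʒɛmad], [ʒɛmade]), so there is no rule changing /d/ to [z] before the PL suffix.
Therefore /z/ is basic and [d] is derived by word-final hardening (voiced fricatives become stops word-finally).

/ŋiroz/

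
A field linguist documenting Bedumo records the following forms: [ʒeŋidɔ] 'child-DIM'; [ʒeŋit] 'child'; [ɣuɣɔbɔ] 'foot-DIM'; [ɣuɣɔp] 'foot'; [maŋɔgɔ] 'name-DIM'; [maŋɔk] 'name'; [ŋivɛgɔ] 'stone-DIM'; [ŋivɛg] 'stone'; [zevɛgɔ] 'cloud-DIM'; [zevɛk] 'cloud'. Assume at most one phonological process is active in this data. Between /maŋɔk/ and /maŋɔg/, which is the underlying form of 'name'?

In [maŋɔgɔ] and [maŋɔk] the final segment of 'name' alternates: [g] ~ [k].
Compare 'stone', with invariant [g] in [ŋivɛgɔ] and [ŋivɛg]: an analysis with underlying /g/ and a rule producing [k] in isolation would wrongly predict alternation here too.
The alternation reflects intervocalic voicing: voiceless stops become voiced between vowels. /k/ is underlying.

/maŋɔk/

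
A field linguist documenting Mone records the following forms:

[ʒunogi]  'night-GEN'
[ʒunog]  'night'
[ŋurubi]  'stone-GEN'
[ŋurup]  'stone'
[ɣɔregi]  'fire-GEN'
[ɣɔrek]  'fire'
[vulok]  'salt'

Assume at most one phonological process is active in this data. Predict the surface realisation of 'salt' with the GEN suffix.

[vulogi]

'fire' shows [g] ~ [k] at the end of the stem ([ɣɔregi] vs [ɣɔrek]).
The stem 'night' ([ʒunogi], [ʒunog]) shows [g] unchanged in both environments, so [g] cannot be basic with [k] derived in isolation.
The alternation reflects intervocalic voicing: voiceless stops become voiced between vowels. /k/ is underlying.
From [vulok] the stem 'salt' is /vulok/; between vowels this yields [vulogi].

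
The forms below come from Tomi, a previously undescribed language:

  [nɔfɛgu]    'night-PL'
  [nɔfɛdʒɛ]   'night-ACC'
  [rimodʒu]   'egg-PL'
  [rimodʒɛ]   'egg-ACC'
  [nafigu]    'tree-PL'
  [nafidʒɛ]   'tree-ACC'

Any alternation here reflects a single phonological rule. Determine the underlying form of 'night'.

/nɔfɛg/

The stem for 'night' ends in [g] in [nɔfɛgu] but [dʒ] in [nɔfɛdʒɛ].
The stem 'egg' ([rimodʒu], [rimodʒɛ]) shows [dʒ] unchanged in both environments, so [dʒ] cannot be basic with [g] derived before the PL suffix.
The alternation reflects palatalization before a front vowel: /g/ becomes palato-alveolar [dʒ] before a front vowel. /g/ is underlying.
So 'night' = /nɔfɛg/.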